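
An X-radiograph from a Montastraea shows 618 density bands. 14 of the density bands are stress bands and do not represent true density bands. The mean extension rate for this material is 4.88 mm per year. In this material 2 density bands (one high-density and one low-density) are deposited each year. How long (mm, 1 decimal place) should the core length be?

1473.8 mm

Adjusted count: 618 − 14 = 604 density bands.
Dividing by 2 density bands per year: 604 / 2 = 302 years.
302 years at 4.88 mm/year gives 4.88 × 302 = 1473.8 mm.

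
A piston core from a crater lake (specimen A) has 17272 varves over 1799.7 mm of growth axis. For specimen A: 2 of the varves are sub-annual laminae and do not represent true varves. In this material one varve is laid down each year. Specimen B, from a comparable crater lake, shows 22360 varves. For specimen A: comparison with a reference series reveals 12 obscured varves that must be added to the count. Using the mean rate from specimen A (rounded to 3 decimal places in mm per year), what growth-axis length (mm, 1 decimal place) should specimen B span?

Specimen A: adjusted count: 17272 − 2 + 12 = 17282 varves.
A: Extension rate ≈ 1799.7 / 17282 = 0.104 mm/year.
B's length ≈ 0.104 × 22360 = 2325.4 mm.

2325.4 mm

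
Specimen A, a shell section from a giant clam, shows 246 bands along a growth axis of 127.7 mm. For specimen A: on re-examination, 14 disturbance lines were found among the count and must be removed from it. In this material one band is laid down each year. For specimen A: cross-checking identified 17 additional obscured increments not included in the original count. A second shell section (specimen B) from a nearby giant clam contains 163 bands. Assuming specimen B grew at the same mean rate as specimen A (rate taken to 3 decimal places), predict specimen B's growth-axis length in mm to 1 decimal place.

Specimen A: adjusted count: 246 − 14 + 17 = 249 bands.
A: Extension rate ≈ 127.7 / 249 = 0.513 mm/yr.
For B, 0.513 mm/year × 163 years = 83.6 mm.

83.6 mm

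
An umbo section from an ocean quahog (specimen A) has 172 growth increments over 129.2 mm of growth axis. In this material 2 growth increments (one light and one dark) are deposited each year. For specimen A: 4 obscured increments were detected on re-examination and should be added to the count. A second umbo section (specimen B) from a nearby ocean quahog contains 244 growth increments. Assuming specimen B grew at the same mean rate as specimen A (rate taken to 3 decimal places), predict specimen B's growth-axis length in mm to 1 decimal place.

179.1 mm

Specimen A: true growth increment count = 172 + 4 = 176.
Specimen A: dividing by 2 growth increments per year: 176 / 2 = 88 years.
A: Extension rate ≈ 129.2 / 88 = 1.468 mm per year.
Specimen B: dividing by 2 growth increments per year: 244 / 2 = 122 years. B's length ≈ 1.468 × 122 = 179.1 mm.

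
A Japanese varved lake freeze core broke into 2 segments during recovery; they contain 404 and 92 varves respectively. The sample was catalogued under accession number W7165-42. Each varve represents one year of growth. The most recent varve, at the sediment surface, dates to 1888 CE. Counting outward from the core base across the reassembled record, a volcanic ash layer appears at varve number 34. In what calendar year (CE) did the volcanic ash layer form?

Total varves = 404 + 92 = 496.
Between varve 34 and the sediment surface there are 496 − 34 = 462 varves.
1888 − 462 = 1426 CE.

1426 CE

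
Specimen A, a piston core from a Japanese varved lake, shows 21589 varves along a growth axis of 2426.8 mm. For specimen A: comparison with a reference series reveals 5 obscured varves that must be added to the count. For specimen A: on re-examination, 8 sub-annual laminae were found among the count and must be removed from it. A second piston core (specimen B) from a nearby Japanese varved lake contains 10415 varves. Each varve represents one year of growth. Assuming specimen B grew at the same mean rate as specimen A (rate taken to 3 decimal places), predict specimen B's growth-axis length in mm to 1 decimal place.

Specimen A: true varve count = 21589 − 8 + 5 = 21586.
A: Mean rate = 2426.8 mm / 21586 years ≈ 0.112 mm/yr.
B's length ≈ 0.112 × 10415 = 1166.5 mm.

1166.5 mm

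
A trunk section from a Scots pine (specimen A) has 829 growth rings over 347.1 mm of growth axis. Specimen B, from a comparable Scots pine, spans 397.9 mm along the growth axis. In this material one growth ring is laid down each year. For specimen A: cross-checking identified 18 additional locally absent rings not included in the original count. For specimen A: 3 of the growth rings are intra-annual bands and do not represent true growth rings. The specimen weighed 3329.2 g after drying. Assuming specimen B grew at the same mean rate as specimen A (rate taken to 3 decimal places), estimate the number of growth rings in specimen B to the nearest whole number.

968 growth rings

Specimen A: true growth ring count = 829 − 3 + 18 = 844.
A: Extension rate ≈ 347.1 / 844 = 0.411 mm/year.
Specimen B: 397.9 mm / 0.411 mm per year = 968.13 years ≈ 968 growth rings.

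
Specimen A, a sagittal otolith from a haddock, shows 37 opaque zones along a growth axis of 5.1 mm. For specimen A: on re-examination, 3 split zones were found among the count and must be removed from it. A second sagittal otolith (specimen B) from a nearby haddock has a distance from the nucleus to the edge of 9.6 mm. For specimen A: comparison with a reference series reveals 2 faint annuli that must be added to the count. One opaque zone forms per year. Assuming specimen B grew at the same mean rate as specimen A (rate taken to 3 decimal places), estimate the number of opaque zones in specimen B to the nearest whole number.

68 opaque zones

Specimen A: adjusted count: 37 − 3 + 2 = 36 opaque zones.
A: Extension rate ≈ 5.1 / 36 = 0.142 mm/year.
B spans 9.6 / 0.142 = 67.61 years ≈ 68 opaque zones.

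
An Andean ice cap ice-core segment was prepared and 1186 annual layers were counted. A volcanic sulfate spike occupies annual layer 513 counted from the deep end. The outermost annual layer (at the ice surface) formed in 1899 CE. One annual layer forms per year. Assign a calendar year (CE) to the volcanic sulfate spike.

The volcanic sulfate spike sits at annual layer 513 from the deep end, so 1186 − 513 = 673 annual layers formed after it.
Counting back 673 years from 1899 CE places the volcanic sulfate spike in 1899 − 673 = 1226 CE.

1226 CE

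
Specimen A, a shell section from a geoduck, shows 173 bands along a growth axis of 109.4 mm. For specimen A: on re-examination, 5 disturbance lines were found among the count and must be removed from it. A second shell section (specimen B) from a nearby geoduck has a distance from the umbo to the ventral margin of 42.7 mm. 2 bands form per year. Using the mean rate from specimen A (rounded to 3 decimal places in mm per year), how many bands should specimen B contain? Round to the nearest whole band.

Specimen A: true band count = 173 − 5 = 168.
Specimen A: with 2 bands per year, 168 / 2 = 84 years.
A: Mean rate = 109.4 mm / 84 years ≈ 1.302 mm/year.
For B, 42.7 / 1.302 = 32.80 years; at 2 bands per year that is 32.80 × 2 ≈ 66 bands.

66 bands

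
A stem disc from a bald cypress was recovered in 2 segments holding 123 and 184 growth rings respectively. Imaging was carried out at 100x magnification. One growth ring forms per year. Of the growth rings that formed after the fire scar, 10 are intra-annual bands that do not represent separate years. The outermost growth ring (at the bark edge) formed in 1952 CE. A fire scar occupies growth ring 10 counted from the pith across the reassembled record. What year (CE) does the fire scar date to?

1665 CE

Total growth rings = 123 + 184 = 307.
307 − 10 = 297 growth rings lie beyond the fire scar toward the bark edge.
Removing the 10 false growth rings leaves 297 − 10 = 287 true growth rings beyond the fire scar.
1952 − 287 = 1665 CE.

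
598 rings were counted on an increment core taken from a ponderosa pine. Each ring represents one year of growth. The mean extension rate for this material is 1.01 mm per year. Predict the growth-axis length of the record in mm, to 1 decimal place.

604.0 mm

598 years of growth are recorded.
Length ≈ 1.01 × 598 = 604.0 mm.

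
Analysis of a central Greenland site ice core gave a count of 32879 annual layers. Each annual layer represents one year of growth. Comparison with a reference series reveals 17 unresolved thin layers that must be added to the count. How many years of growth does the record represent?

Correcting the raw count gives 32879 + 17 = 32896 true annual layers.
One annual layer per year makes the duration 32896 years.

32896 yr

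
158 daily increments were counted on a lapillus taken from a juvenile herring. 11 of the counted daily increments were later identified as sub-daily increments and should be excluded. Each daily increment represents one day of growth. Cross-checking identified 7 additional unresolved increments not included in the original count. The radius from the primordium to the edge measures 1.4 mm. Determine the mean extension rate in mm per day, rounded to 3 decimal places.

Correcting the raw count gives 158 − 11 + 7 = 154 true daily increments.
1.4 mm over 154 days gives 1.4 / 154 ≈ 0.009 mm per day.

0.009 mm per day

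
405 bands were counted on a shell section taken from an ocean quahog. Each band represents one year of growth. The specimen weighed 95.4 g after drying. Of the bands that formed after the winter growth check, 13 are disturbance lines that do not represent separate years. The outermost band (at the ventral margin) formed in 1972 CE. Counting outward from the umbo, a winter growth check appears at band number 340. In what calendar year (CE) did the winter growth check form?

1920 CE

405 − 340 = 65 bands lie beyond the winter growth check toward the ventral margin.
Excluding 13 false bands: 65 − 13 = 52.
1972 − 52 = 1920 CE.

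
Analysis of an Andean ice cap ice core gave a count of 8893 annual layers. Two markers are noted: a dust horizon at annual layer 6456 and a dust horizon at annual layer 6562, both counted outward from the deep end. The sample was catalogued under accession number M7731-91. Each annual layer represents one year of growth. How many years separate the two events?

106 years

The two markers are separated by 6562 − 6456 = 106 annual layers.
One annual layer per year makes the interval 106 years.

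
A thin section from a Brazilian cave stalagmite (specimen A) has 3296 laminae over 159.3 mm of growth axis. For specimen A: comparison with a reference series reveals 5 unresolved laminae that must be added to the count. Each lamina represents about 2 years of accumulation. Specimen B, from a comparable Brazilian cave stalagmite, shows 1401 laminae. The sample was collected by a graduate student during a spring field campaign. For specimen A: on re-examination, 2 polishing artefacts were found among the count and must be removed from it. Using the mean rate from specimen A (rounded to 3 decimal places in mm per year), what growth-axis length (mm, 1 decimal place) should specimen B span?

67.2 mm

Specimen A: after corrections the count is 3296 − 2 + 5 = 3299 laminae.
Specimen A: multiplying by 2 years per lamina: 3299 × 2 = 6598 years.
A: Extension rate ≈ 159.3 / 6598 = 0.024 mm per year.
Specimen B: 1401 laminae at 2 years each span 1401 × 2 = 2802 years. Length of B = 0.024 × 2802 = 67.2 mm.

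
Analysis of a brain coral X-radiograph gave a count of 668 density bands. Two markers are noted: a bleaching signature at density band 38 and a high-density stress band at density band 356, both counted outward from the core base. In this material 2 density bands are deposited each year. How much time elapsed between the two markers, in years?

The two markers are separated by 356 − 38 = 318 density bands.
Dividing by 2 density bands per year: 318 / 2 = 159 years.

159 years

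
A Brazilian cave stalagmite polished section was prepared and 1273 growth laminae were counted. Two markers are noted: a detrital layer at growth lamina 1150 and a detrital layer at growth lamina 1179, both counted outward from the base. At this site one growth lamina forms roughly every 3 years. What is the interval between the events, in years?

Separation: 1179 − 1150 = 29 growth laminae.
29 growth laminae at 3 years each span 29 × 3 = 87 years.

87 yr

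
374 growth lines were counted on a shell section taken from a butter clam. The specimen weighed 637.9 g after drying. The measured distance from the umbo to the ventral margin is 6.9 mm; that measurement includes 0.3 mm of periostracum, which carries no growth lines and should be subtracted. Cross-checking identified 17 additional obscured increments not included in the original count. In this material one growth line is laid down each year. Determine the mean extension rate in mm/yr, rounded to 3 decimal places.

0.017 mm/yr

Correcting the raw count gives 374 + 17 = 391 true growth lines.
The growth record spans 6.9 − 0.3 = 6.6 mm.
6.6 mm over 391 years gives 6.6 / 391 ≈ 0.017 mm/yr.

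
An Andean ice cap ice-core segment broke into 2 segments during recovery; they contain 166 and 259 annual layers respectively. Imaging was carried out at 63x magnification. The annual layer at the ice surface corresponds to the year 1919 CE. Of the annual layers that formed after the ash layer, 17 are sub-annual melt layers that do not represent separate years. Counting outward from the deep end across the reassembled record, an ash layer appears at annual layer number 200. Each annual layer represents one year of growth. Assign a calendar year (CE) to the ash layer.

1711 CE

Total annual layers = 166 + 259 = 425.
Between annual layer 200 and the ice surface there are 425 − 200 = 225 annual layers.
Excluding 17 false annual layers: 225 − 17 = 208.
Counting back 208 years from 1919 CE places the ash layer in 1919 − 208 = 1711 CE.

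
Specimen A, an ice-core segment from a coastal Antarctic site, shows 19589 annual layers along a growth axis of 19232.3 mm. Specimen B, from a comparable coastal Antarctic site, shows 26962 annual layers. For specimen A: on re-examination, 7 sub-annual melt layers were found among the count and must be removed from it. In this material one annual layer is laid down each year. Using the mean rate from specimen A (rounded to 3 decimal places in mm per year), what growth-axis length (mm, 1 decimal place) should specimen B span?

26476.7 mm

Specimen A: true annual layer count = 19589 − 7 = 19582.
A: 19232.3 mm over 19582 years gives 19232.3 / 19582 ≈ 0.982 mm/year.
B's length ≈ 0.982 × 26962 = 26476.7 mm.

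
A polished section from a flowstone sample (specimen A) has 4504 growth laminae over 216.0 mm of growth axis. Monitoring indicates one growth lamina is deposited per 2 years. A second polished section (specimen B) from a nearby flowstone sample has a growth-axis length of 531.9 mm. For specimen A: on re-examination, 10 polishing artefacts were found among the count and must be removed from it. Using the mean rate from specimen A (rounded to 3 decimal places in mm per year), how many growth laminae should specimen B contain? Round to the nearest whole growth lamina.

11081 growth laminae

Specimen A: adjusted count: 4504 − 10 = 4494 growth laminae.
Specimen A: multiplying by 2 years per growth lamina: 4494 × 2 = 8988 years.
A: Extension rate ≈ 216.0 / 8988 = 0.024 mm per year.
For B, 531.9 / 0.024 = 22162.50 years; at 2 years per growth lamina that is 22162.50 / 2 ≈ 11081 growth laminae.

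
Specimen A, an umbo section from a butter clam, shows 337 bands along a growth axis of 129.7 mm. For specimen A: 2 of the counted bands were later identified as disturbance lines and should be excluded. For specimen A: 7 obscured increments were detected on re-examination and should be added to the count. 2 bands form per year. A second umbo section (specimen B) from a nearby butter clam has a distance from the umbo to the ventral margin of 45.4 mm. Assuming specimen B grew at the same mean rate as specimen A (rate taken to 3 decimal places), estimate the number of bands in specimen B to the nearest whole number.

Specimen A: true band count = 337 − 2 + 7 = 342.
Specimen A: 342 bands at 2 per year is 342 / 2 = 171 years.
A: Mean rate = 129.7 mm / 171 years ≈ 0.758 mm/year.
Specimen B: 45.4 mm / 0.758 mm per year = 59.89 years; at 2 bands per year that is 59.89 × 2 ≈ 120 bands.

120 bands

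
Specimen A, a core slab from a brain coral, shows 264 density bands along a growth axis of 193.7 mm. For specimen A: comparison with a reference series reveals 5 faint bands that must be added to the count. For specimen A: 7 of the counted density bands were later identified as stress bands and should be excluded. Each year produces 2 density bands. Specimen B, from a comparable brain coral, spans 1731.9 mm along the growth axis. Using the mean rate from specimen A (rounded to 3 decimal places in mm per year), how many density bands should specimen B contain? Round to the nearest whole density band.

Specimen A: correcting the raw count gives 264 − 7 + 5 = 262 true density bands.
Specimen A: dividing by 2 density bands per year: 262 / 2 = 131 years.
A: 193.7 mm over 131 years gives 193.7 / 131 ≈ 1.479 mm/yr.
For B, 1731.9 / 1.479 = 1170.99 years; at 2 density bands per year that is 1170.99 × 2 ≈ 2342 density bands.

2342 density bands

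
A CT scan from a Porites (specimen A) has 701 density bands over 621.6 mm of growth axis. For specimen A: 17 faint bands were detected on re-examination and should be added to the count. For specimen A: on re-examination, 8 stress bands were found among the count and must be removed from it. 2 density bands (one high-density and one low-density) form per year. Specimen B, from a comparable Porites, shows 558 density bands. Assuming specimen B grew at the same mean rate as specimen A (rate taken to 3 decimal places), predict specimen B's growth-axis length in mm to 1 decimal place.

488.5 mm

Specimen A: adjusted count: 701 − 8 + 17 = 710 density bands.
Specimen A: dividing by 2 density bands per year: 710 / 2 = 355 years.
A: 621.6 mm over 355 years gives 621.6 / 355 ≈ 1.751 mm/year.
Specimen B: with 2 density bands per year, 558 / 2 = 279 years. Length of B = 1.751 × 279 = 488.5 mm.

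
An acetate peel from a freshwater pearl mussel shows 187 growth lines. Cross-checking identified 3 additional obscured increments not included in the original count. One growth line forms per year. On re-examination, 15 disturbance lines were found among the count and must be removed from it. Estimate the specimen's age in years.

175 years

Adjusted count: 187 − 15 + 3 = 175 growth lines.
At one growth line per year, that is 175 years.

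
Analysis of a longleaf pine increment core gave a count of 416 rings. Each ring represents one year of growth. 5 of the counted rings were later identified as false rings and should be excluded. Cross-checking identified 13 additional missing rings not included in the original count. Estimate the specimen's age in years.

424 years

Adjusted count: 416 − 5 + 13 = 424 rings.
With a one-to-one ring periodicity this is 424 years.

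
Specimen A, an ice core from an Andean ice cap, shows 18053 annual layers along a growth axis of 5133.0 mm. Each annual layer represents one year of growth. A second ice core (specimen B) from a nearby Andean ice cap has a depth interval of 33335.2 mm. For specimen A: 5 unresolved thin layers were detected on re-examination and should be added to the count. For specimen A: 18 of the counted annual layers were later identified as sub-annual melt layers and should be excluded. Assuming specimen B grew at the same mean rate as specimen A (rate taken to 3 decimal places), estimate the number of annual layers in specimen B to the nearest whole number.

116966 annual layers

Specimen A: correcting the raw count gives 18053 − 18 + 5 = 18040 true annual layers.
A: Extension rate ≈ 5133.0 / 18040 = 0.285 mm per year.
Specimen B: 33335.2 mm / 0.285 mm per year = 116965.61 years ≈ 116966 annual layers.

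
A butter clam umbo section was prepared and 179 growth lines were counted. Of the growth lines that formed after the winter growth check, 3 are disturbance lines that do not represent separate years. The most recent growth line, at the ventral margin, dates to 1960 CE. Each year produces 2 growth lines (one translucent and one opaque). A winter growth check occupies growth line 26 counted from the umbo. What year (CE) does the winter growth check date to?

The winter growth check sits at growth line 26 from the umbo, so 179 − 26 = 153 growth lines formed after it.
153 − 3 false = 150 true growth lines after the winter growth check.
150 growth lines at 2 per year is 150 / 2 = 75 years.
1960 − 75 = 1885 CE.

1885 CE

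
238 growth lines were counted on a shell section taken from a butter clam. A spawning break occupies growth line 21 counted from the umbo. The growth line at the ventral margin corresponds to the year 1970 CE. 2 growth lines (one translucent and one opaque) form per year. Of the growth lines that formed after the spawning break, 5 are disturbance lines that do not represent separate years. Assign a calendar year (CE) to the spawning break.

1864 CE

Between growth line 21 and the ventral margin there are 238 − 21 = 217 growth lines.
Removing the 5 false growth lines leaves 217 − 5 = 212 true growth lines beyond the spawning break.
212 growth lines at 2 per year is 212 / 2 = 106 years.
Counting back 106 years from 1970 CE places the spawning break in 1970 − 106 = 1864 CE.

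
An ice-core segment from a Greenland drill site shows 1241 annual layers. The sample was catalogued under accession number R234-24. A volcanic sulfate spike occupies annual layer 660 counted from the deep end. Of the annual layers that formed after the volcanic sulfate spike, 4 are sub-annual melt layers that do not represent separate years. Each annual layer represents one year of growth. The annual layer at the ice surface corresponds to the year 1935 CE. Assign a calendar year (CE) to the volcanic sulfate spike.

1241 − 660 = 581 annual layers lie beyond the volcanic sulfate spike toward the ice surface.
581 − 4 false = 577 true annual layers after the volcanic sulfate spike.
The annual layer at the ice surface is 1935 CE, so the volcanic sulfate spike dates to 1935 − 577 = 1358 CE.

1358 CE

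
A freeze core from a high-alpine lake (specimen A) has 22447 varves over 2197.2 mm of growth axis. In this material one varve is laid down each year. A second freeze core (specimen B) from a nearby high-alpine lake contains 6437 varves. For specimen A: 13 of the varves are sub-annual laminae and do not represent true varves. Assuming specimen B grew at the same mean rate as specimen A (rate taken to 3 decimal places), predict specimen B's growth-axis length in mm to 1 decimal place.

Specimen A: true varve count = 22447 − 13 = 22434.
A: Extension rate ≈ 2197.2 / 22434 = 0.098 mm/year.
Length of B = 0.098 × 6437 = 630.8 mm.

630.8 mm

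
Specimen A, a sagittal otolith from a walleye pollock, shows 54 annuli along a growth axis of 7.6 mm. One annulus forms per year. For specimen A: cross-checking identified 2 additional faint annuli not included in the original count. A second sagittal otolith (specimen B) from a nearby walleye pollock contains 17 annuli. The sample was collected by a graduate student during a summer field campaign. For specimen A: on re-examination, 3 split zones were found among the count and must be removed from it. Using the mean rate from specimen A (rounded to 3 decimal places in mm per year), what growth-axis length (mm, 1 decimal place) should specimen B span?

Specimen A: adjusted count: 54 − 3 + 2 = 53 annuli.
A: Extension rate ≈ 7.6 / 53 = 0.143 mm per year.
For B, 0.143 mm/year × 17 years = 2.4 mm.

2.4 mm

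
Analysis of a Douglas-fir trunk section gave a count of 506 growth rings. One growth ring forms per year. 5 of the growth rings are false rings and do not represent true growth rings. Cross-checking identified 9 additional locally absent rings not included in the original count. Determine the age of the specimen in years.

Adjusted count: 506 − 5 + 9 = 510 growth rings.
At one growth ring per year, that is 510 years.

510 years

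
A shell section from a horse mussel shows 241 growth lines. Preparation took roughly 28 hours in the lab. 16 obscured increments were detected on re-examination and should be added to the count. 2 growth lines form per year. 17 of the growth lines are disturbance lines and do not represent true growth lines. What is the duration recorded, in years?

120 years

True growth line count = 241 − 17 + 16 = 240.
With 2 growth lines per year, 240 / 2 = 120 years.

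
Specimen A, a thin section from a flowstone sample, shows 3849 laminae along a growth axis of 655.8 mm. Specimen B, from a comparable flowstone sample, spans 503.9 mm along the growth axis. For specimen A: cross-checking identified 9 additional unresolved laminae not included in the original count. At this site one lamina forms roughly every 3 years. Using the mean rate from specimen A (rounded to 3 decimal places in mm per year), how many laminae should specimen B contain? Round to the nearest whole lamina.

2947 laminae

Specimen A: adjusted count: 3849 + 9 = 3858 laminae.
Specimen A: at 3 years per lamina, 3858 × 3 = 11574 years.
A: Extension rate ≈ 655.8 / 11574 = 0.057 mm/year.
B spans 503.9 / 0.057 = 8840.35 years; at 3 years per lamina that is 8840.35 / 3 ≈ 2947 laminae.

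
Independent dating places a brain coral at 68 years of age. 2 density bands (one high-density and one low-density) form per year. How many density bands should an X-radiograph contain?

Expected density bands: 68 × 2 = 136.
So 136 density bands should be present.

136 density bands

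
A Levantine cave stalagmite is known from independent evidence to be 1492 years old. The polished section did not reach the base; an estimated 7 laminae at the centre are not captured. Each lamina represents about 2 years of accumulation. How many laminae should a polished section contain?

At 2 years per lamina, 1492 / 2 = 746 laminae are expected.
Less the 7 uncaptured laminae: 746 − 7 = 739.

739 laminae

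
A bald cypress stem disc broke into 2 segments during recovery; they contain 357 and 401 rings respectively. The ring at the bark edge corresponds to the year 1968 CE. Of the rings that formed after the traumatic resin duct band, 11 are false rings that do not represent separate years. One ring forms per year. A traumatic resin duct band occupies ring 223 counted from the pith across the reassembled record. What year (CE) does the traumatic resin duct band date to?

Total rings = 357 + 401 = 758.
758 − 223 = 535 rings lie beyond the traumatic resin duct band toward the bark edge.
Removing the 11 false rings leaves 535 − 11 = 524 true rings beyond the traumatic resin duct band.
Counting back 524 years from 1968 CE places the traumatic resin duct band in 1968 − 524 = 1444 CE.

1444 CE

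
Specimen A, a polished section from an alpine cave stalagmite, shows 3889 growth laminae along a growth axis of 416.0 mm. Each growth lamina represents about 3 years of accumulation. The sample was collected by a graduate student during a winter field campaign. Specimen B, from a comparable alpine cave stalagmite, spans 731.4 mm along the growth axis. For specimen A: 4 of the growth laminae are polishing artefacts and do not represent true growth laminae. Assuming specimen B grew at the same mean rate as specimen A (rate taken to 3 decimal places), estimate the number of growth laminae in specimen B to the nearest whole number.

Specimen A: correcting the raw count gives 3889 − 4 = 3885 true growth laminae.
Specimen A: at 3 years per growth lamina, 3885 × 3 = 11655 years.
A: Mean rate = 416.0 mm / 11655 years ≈ 0.036 mm per year.
For B, 731.4 / 0.036 = 20316.67 years; at 3 years per growth lamina that is 20316.67 / 3 ≈ 6772 growth laminae.

6772 growth laminae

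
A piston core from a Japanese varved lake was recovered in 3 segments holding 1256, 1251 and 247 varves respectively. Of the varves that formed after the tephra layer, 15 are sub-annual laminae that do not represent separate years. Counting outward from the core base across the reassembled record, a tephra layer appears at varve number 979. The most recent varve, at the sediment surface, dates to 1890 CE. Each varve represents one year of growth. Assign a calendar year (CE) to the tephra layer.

130 CE

Total varves = 1256 + 1251 + 247 = 2754.
Between varve 979 and the sediment surface there are 2754 − 979 = 1775 varves.
1775 − 15 false = 1760 true varves after the tephra layer.
Counting back 1760 years from 1890 CE places the tephra layer in 1890 − 1760 = 130 CE.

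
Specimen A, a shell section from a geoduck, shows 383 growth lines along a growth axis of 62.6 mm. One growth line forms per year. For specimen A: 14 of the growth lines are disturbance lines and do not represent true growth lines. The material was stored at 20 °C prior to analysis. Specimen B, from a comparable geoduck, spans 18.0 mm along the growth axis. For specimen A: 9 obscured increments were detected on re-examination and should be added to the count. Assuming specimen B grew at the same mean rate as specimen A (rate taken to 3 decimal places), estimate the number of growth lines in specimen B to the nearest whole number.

Specimen A: after corrections the count is 383 − 14 + 9 = 378 growth lines.
A: Extension rate ≈ 62.6 / 378 = 0.166 mm/year.
B spans 18.0 / 0.166 = 108.43 years ≈ 108 growth lines.

108 growth lines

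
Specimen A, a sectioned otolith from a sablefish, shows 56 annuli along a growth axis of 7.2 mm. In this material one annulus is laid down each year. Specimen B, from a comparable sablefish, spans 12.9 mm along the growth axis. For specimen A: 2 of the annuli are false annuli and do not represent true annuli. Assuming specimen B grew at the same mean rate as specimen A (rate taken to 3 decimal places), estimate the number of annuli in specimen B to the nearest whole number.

Specimen A: after corrections the count is 56 − 2 = 54 annuli.
A: Mean rate = 7.2 mm / 54 years ≈ 0.133 mm/year.
For B, 12.9 / 0.133 = 96.99 years ≈ 97 annuli.

97 annuli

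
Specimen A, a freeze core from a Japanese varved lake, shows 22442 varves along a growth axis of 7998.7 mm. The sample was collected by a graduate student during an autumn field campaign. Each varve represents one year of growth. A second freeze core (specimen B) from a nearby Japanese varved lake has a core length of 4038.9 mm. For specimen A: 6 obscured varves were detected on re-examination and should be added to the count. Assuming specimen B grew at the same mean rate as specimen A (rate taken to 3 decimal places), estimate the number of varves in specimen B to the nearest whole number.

Specimen A: adjusted count: 22442 + 6 = 22448 varves.
A: Mean rate = 7998.7 mm / 22448 years ≈ 0.356 mm per year.
Specimen B: 4038.9 mm / 0.356 mm per year = 11345.22 years ≈ 11345 varves.

11345 varves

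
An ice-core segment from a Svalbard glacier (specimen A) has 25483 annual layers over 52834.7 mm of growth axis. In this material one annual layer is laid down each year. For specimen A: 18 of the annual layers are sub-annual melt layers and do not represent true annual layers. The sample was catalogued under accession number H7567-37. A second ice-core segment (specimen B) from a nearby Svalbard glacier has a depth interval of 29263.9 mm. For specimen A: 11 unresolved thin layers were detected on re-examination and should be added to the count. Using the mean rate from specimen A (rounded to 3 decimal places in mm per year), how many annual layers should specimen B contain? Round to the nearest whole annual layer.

14110 annual layers

Specimen A: adjusted count: 25483 − 18 + 11 = 25476 annual layers.
A: 52834.7 mm over 25476 years gives 52834.7 / 25476 ≈ 2.074 mm per year.
Specimen B: 29263.9 mm / 2.074 mm per year = 14109.88 years ≈ 14110 annual layers.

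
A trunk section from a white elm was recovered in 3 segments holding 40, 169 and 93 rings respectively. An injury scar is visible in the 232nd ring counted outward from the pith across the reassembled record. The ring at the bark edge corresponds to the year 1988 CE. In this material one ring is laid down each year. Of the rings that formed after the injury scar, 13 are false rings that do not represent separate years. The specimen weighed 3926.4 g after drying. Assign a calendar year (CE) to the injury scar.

1931 CE

Total rings = 40 + 169 + 93 = 302.
Between ring 232 and the bark edge there are 302 − 232 = 70 rings.
Removing the 13 false rings leaves 70 − 13 = 57 true rings beyond the injury scar.
1988 − 57 = 1931 CE.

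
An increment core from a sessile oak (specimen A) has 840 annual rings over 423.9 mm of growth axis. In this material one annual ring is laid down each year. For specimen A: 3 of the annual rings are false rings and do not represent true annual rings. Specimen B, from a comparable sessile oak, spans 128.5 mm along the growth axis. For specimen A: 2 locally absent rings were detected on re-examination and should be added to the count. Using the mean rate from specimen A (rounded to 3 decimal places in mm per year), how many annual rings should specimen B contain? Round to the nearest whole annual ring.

254 annual rings

Specimen A: true annual ring count = 840 − 3 + 2 = 839.
A: Mean rate = 423.9 mm / 839 years ≈ 0.505 mm/yr.
B spans 128.5 / 0.505 = 254.46 years ≈ 254 annual rings.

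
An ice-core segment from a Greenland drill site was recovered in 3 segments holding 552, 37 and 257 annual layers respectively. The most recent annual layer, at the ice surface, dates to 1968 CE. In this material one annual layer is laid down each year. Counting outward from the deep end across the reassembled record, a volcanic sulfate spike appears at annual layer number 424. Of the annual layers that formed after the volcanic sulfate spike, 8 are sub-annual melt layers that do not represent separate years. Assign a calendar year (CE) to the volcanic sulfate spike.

Total annual layers = 552 + 37 + 257 = 846.
The volcanic sulfate spike sits at annual layer 424 from the deep end, so 846 − 424 = 422 annual layers formed after it.
Removing the 8 false annual layers leaves 422 − 8 = 414 true annual layers beyond the volcanic sulfate spike.
1968 − 414 = 1554 CE.

1554 CE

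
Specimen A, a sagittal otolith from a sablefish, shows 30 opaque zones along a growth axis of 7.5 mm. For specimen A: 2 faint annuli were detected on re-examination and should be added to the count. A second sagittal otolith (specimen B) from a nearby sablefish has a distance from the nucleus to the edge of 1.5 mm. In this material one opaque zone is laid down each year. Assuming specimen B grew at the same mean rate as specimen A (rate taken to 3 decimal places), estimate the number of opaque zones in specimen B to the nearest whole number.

6 opaque zones

Specimen A: adjusted count: 30 + 2 = 32 opaque zones.
A: Mean rate = 7.5 mm / 32 years ≈ 0.234 mm/yr.
Specimen B: 1.5 mm / 0.234 mm per year = 6.41 years ≈ 6 opaque zones.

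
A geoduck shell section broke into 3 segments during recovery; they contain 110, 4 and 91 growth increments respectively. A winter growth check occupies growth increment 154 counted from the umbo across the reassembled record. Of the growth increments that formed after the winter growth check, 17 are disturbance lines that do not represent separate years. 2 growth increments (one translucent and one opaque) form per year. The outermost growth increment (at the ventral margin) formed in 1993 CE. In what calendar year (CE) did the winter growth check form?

Total growth increments = 110 + 4 + 91 = 205.
The winter growth check sits at growth increment 154 from the umbo, so 205 − 154 = 51 growth increments formed after it.
Removing the 17 false growth increments leaves 51 − 17 = 34 true growth increments beyond the winter growth check.
34 growth increments at 2 per year is 34 / 2 = 17 years.
Counting back 17 years from 1993 CE places the winter growth check in 1993 − 17 = 1976 CE.

1976 CE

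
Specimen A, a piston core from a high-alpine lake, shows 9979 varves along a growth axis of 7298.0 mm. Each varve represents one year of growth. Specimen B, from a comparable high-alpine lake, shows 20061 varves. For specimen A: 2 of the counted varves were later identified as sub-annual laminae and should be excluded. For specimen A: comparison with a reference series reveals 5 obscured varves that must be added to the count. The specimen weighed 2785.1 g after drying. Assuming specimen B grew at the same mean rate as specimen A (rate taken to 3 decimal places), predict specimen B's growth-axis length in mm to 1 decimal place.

Specimen A: true varve count = 9979 − 2 + 5 = 9982.
A: Mean rate = 7298.0 mm / 9982 years ≈ 0.731 mm/yr.
Length of B = 0.731 × 20061 = 14664.6 mm.

14664.6 mm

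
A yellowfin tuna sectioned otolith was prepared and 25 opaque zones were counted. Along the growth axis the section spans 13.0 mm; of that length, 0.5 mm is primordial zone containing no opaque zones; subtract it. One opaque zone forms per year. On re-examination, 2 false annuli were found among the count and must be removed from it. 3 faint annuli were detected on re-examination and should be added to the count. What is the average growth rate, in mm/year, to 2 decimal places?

0.48 mm/year

Adjusted count: 25 − 2 + 3 = 26 opaque zones.
Removing the 0.5 mm offcut leaves 13.0 − 0.5 = 12.5 mm.
Extension rate ≈ 12.5 / 26 = 0.48 mm/year.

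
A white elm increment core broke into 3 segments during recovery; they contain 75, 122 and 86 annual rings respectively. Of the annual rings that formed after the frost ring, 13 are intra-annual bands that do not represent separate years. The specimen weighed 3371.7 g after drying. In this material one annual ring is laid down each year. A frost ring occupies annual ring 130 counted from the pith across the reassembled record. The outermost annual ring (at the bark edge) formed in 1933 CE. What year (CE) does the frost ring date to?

Total annual rings = 75 + 122 + 86 = 283.
Between annual ring 130 and the bark edge there are 283 − 130 = 153 annual rings.
Excluding 13 false annual rings: 153 − 13 = 140.
1933 − 140 = 1793 CE.

1793 CE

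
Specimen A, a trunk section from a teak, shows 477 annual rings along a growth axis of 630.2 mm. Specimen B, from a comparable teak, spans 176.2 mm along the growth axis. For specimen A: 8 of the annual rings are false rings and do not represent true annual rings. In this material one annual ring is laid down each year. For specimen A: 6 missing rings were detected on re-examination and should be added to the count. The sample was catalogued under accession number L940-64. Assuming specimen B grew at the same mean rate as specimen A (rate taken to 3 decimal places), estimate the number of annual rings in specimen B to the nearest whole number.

Specimen A: adjusted count: 477 − 8 + 6 = 475 annual rings.
A: Extension rate ≈ 630.2 / 475 = 1.327 mm/yr.
B spans 176.2 / 1.327 = 132.78 years ≈ 133 annual rings.

133 annual rings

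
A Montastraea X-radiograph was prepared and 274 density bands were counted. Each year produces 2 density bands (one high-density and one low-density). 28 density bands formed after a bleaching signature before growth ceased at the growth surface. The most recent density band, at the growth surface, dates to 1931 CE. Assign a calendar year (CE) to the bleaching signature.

28 density bands post-date the bleaching signature.
With 2 density bands per year, 28 / 2 = 14 years.
The density band at the growth surface is 1931 CE, so the bleaching signature dates to 1931 − 14 = 1917 CE.

1917 CE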